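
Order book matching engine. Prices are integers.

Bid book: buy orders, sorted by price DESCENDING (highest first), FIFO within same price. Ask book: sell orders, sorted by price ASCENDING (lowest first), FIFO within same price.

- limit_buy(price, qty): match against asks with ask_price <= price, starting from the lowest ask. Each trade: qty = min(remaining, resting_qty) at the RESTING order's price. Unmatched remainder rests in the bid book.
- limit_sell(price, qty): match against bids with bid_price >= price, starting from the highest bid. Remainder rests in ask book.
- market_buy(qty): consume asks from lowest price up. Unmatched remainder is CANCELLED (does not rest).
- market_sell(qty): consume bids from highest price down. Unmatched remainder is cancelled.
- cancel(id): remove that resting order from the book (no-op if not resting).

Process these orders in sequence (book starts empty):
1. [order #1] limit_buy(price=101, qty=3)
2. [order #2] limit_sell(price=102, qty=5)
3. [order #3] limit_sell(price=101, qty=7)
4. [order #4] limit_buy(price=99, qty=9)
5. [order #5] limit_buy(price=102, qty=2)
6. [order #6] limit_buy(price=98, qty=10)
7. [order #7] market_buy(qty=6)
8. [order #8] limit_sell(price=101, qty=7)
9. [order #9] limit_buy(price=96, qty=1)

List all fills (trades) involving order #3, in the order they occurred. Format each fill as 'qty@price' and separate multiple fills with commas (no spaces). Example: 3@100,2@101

Answer: 3@101,2@101,2@101

Derivation:
After op 1 [order #1] limit_buy(price=101, qty=3): fills=none; bids=[#1:3@101] asks=[-]
After op 2 [order #2] limit_sell(price=102, qty=5): fills=none; bids=[#1:3@101] asks=[#2:5@102]
After op 3 [order #3] limit_sell(price=101, qty=7): fills=#1x#3:3@101; bids=[-] asks=[#3:4@101 #2:5@102]
After op 4 [order #4] limit_buy(price=99, qty=9): fills=none; bids=[#4:9@99] asks=[#3:4@101 #2:5@102]
After op 5 [order #5] limit_buy(price=102, qty=2): fills=#5x#3:2@101; bids=[#4:9@99] asks=[#3:2@101 #2:5@102]
After op 6 [order #6] limit_buy(price=98, qty=10): fills=none; bids=[#4:9@99 #6:10@98] asks=[#3:2@101 #2:5@102]
After op 7 [order #7] market_buy(qty=6): fills=#7x#3:2@101 #7x#2:4@102; bids=[#4:9@99 #6:10@98] asks=[#2:1@102]
After op 8 [order #8] limit_sell(price=101, qty=7): fills=none; bids=[#4:9@99 #6:10@98] asks=[#8:7@101 #2:1@102]
After op 9 [order #9] limit_buy(price=96, qty=1): fills=none; bids=[#4:9@99 #6:10@98 #9:1@96] asks=[#8:7@101 #2:1@102]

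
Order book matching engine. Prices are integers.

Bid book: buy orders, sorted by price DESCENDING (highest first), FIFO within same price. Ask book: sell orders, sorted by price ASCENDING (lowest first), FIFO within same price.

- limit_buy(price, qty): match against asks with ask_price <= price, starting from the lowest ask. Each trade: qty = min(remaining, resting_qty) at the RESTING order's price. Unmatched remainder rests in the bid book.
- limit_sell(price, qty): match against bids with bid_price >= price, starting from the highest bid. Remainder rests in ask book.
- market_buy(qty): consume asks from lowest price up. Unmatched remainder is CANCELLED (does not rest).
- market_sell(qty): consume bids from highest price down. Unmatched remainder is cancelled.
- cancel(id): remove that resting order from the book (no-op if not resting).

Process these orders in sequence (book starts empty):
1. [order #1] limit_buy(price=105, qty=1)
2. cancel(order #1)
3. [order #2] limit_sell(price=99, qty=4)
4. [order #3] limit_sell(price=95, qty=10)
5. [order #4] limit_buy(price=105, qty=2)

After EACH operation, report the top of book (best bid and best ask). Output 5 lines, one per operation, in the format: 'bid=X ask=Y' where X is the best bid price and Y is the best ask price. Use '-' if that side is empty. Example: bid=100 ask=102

Answer: bid=105 ask=-
bid=- ask=-
bid=- ask=99
bid=- ask=95
bid=- ask=95

Derivation:
After op 1 [order #1] limit_buy(price=105, qty=1): fills=none; bids=[#1:1@105] asks=[-]
After op 2 cancel(order #1): fills=none; bids=[-] asks=[-]
After op 3 [order #2] limit_sell(price=99, qty=4): fills=none; bids=[-] asks=[#2:4@99]
After op 4 [order #3] limit_sell(price=95, qty=10): fills=none; bids=[-] asks=[#3:10@95 #2:4@99]
After op 5 [order #4] limit_buy(price=105, qty=2): fills=#4x#3:2@95; bids=[-] asks=[#3:8@95 #2:4@99]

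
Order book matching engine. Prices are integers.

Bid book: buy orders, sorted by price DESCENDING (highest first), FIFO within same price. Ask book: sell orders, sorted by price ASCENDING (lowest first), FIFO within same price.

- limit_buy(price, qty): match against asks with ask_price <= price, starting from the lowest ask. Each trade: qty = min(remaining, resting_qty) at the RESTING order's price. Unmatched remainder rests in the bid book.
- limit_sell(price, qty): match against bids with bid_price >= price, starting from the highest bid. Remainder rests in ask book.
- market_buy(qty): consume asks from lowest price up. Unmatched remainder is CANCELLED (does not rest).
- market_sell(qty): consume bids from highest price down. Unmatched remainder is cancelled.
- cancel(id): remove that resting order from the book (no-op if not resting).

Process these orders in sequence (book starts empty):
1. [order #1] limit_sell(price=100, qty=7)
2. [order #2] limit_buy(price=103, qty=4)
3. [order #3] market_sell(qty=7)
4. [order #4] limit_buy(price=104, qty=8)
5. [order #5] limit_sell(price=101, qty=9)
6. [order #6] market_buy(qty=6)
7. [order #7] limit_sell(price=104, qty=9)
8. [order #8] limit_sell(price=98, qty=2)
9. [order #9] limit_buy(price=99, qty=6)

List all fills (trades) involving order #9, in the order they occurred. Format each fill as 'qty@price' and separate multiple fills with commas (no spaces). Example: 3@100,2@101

Answer: 2@98

Derivation:
After op 1 [order #1] limit_sell(price=100, qty=7): fills=none; bids=[-] asks=[#1:7@100]
After op 2 [order #2] limit_buy(price=103, qty=4): fills=#2x#1:4@100; bids=[-] asks=[#1:3@100]
After op 3 [order #3] market_sell(qty=7): fills=none; bids=[-] asks=[#1:3@100]
After op 4 [order #4] limit_buy(price=104, qty=8): fills=#4x#1:3@100; bids=[#4:5@104] asks=[-]
After op 5 [order #5] limit_sell(price=101, qty=9): fills=#4x#5:5@104; bids=[-] asks=[#5:4@101]
After op 6 [order #6] market_buy(qty=6): fills=#6x#5:4@101; bids=[-] asks=[-]
After op 7 [order #7] limit_sell(price=104, qty=9): fills=none; bids=[-] asks=[#7:9@104]
After op 8 [order #8] limit_sell(price=98, qty=2): fills=none; bids=[-] asks=[#8:2@98 #7:9@104]
After op 9 [order #9] limit_buy(price=99, qty=6): fills=#9x#8:2@98; bids=[#9:4@99] asks=[#7:9@104]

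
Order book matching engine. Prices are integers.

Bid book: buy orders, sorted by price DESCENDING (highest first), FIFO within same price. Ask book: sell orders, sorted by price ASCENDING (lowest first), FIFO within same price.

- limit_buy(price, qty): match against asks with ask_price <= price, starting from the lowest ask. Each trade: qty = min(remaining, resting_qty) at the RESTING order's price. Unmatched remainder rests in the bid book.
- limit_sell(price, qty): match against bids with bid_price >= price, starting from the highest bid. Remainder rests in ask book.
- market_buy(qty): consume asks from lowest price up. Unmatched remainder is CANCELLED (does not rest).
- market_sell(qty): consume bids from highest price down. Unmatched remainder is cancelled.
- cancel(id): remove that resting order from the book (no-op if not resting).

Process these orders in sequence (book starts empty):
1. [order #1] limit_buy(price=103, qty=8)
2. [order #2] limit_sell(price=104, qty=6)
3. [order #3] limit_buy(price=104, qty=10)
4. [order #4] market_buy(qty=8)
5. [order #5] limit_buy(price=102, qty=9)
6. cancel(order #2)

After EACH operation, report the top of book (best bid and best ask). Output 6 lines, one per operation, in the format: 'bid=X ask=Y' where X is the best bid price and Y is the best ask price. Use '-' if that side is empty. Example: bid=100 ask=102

Answer: bid=103 ask=-
bid=103 ask=104
bid=104 ask=-
bid=104 ask=-
bid=104 ask=-
bid=104 ask=-

Derivation:
After op 1 [order #1] limit_buy(price=103, qty=8): fills=none; bids=[#1:8@103] asks=[-]
After op 2 [order #2] limit_sell(price=104, qty=6): fills=none; bids=[#1:8@103] asks=[#2:6@104]
After op 3 [order #3] limit_buy(price=104, qty=10): fills=#3x#2:6@104; bids=[#3:4@104 #1:8@103] asks=[-]
After op 4 [order #4] market_buy(qty=8): fills=none; bids=[#3:4@104 #1:8@103] asks=[-]
After op 5 [order #5] limit_buy(price=102, qty=9): fills=none; bids=[#3:4@104 #1:8@103 #5:9@102] asks=[-]
After op 6 cancel(order #2): fills=none; bids=[#3:4@104 #1:8@103 #5:9@102] asks=[-]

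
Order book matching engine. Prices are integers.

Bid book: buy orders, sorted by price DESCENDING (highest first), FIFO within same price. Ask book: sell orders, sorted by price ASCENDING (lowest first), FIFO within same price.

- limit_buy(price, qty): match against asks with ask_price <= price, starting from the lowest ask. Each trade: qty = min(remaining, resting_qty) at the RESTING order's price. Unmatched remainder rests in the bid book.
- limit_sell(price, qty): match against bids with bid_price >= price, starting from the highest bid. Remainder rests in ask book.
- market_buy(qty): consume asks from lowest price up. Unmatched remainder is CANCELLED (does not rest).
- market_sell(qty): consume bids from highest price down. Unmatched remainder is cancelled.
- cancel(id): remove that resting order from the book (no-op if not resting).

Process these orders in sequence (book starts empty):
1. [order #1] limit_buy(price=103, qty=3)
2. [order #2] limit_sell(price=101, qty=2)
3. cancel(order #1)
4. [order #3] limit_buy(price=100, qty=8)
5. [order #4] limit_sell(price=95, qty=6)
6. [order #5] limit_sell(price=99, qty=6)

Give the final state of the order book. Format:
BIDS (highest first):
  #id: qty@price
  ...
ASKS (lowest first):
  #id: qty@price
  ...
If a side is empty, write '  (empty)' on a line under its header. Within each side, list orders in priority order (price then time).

After op 1 [order #1] limit_buy(price=103, qty=3): fills=none; bids=[#1:3@103] asks=[-]
After op 2 [order #2] limit_sell(price=101, qty=2): fills=#1x#2:2@103; bids=[#1:1@103] asks=[-]
After op 3 cancel(order #1): fills=none; bids=[-] asks=[-]
After op 4 [order #3] limit_buy(price=100, qty=8): fills=none; bids=[#3:8@100] asks=[-]
After op 5 [order #4] limit_sell(price=95, qty=6): fills=#3x#4:6@100; bids=[#3:2@100] asks=[-]
After op 6 [order #5] limit_sell(price=99, qty=6): fills=#3x#5:2@100; bids=[-] asks=[#5:4@99]

Answer: BIDS (highest first):
  (empty)
ASKS (lowest first):
  #5: 4@99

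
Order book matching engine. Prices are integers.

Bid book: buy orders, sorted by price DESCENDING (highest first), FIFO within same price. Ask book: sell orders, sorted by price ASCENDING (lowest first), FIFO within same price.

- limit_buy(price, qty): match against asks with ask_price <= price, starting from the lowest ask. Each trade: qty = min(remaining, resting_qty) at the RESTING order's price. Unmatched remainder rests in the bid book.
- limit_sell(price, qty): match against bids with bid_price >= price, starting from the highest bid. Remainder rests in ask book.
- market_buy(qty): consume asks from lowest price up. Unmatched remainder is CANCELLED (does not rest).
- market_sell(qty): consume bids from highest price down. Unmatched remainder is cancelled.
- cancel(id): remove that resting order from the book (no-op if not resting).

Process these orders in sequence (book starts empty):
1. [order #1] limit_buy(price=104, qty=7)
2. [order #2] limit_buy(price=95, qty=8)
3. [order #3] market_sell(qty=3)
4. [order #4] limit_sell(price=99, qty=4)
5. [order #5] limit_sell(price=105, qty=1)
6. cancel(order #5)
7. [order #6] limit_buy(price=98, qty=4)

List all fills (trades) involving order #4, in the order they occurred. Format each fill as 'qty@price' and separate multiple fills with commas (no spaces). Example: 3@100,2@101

After op 1 [order #1] limit_buy(price=104, qty=7): fills=none; bids=[#1:7@104] asks=[-]
After op 2 [order #2] limit_buy(price=95, qty=8): fills=none; bids=[#1:7@104 #2:8@95] asks=[-]
After op 3 [order #3] market_sell(qty=3): fills=#1x#3:3@104; bids=[#1:4@104 #2:8@95] asks=[-]
After op 4 [order #4] limit_sell(price=99, qty=4): fills=#1x#4:4@104; bids=[#2:8@95] asks=[-]
After op 5 [order #5] limit_sell(price=105, qty=1): fills=none; bids=[#2:8@95] asks=[#5:1@105]
After op 6 cancel(order #5): fills=none; bids=[#2:8@95] asks=[-]
After op 7 [order #6] limit_buy(price=98, qty=4): fills=none; bids=[#6:4@98 #2:8@95] asks=[-]

Answer: 4@104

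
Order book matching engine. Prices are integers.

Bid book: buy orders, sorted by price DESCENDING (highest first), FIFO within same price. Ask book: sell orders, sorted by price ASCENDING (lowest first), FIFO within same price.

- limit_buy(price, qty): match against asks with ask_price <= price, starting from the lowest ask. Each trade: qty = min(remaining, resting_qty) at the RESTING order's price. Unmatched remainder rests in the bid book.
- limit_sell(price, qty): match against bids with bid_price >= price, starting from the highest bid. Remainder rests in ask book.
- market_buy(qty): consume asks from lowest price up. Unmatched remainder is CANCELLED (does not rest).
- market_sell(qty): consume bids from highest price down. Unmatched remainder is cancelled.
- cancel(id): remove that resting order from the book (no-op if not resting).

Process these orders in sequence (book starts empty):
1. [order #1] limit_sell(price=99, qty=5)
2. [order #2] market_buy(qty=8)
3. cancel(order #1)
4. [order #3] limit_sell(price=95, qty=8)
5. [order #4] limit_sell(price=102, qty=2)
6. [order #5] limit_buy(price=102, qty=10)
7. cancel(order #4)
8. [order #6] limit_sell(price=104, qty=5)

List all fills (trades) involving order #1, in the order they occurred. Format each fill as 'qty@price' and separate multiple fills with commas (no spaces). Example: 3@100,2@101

Answer: 5@99

Derivation:
After op 1 [order #1] limit_sell(price=99, qty=5): fills=none; bids=[-] asks=[#1:5@99]
After op 2 [order #2] market_buy(qty=8): fills=#2x#1:5@99; bids=[-] asks=[-]
After op 3 cancel(order #1): fills=none; bids=[-] asks=[-]
After op 4 [order #3] limit_sell(price=95, qty=8): fills=none; bids=[-] asks=[#3:8@95]
After op 5 [order #4] limit_sell(price=102, qty=2): fills=none; bids=[-] asks=[#3:8@95 #4:2@102]
After op 6 [order #5] limit_buy(price=102, qty=10): fills=#5x#3:8@95 #5x#4:2@102; bids=[-] asks=[-]
After op 7 cancel(order #4): fills=none; bids=[-] asks=[-]
After op 8 [order #6] limit_sell(price=104, qty=5): fills=none; bids=[-] asks=[#6:5@104]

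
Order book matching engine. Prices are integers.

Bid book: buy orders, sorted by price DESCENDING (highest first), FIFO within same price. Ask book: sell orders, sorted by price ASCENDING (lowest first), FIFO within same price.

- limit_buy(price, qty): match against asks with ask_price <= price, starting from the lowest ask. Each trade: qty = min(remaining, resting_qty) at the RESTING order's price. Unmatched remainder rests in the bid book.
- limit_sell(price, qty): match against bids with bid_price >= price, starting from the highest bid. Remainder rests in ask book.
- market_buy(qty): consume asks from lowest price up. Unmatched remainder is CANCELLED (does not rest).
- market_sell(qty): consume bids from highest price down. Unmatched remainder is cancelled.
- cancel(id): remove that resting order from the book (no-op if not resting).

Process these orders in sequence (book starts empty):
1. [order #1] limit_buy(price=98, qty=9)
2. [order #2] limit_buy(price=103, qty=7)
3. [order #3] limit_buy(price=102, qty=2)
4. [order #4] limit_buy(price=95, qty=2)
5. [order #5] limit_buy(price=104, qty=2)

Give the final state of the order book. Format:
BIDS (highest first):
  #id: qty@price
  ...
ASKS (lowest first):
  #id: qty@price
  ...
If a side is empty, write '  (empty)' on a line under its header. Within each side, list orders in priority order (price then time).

After op 1 [order #1] limit_buy(price=98, qty=9): fills=none; bids=[#1:9@98] asks=[-]
After op 2 [order #2] limit_buy(price=103, qty=7): fills=none; bids=[#2:7@103 #1:9@98] asks=[-]
After op 3 [order #3] limit_buy(price=102, qty=2): fills=none; bids=[#2:7@103 #3:2@102 #1:9@98] asks=[-]
After op 4 [order #4] limit_buy(price=95, qty=2): fills=none; bids=[#2:7@103 #3:2@102 #1:9@98 #4:2@95] asks=[-]
After op 5 [order #5] limit_buy(price=104, qty=2): fills=none; bids=[#5:2@104 #2:7@103 #3:2@102 #1:9@98 #4:2@95] asks=[-]

Answer: BIDS (highest first):
  #5: 2@104
  #2: 7@103
  #3: 2@102
  #1: 9@98
  #4: 2@95
ASKS (lowest first):
  (empty)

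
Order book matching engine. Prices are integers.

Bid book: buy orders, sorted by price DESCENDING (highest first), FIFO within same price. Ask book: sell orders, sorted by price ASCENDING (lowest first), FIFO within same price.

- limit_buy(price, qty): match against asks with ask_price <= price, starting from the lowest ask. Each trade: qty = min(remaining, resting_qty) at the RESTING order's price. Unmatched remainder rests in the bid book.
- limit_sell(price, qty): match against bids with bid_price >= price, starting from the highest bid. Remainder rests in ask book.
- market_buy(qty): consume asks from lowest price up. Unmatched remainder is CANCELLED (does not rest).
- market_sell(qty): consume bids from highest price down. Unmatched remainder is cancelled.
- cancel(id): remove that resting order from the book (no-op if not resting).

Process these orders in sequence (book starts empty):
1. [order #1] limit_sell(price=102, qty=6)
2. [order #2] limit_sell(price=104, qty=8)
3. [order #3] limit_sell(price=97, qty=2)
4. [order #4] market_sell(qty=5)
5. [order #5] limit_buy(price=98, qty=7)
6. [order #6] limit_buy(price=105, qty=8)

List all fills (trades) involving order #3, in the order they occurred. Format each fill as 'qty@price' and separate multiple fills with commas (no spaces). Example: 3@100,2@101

Answer: 2@97

Derivation:
After op 1 [order #1] limit_sell(price=102, qty=6): fills=none; bids=[-] asks=[#1:6@102]
After op 2 [order #2] limit_sell(price=104, qty=8): fills=none; bids=[-] asks=[#1:6@102 #2:8@104]
After op 3 [order #3] limit_sell(price=97, qty=2): fills=none; bids=[-] asks=[#3:2@97 #1:6@102 #2:8@104]
After op 4 [order #4] market_sell(qty=5): fills=none; bids=[-] asks=[#3:2@97 #1:6@102 #2:8@104]
After op 5 [order #5] limit_buy(price=98, qty=7): fills=#5x#3:2@97; bids=[#5:5@98] asks=[#1:6@102 #2:8@104]
After op 6 [order #6] limit_buy(price=105, qty=8): fills=#6x#1:6@102 #6x#2:2@104; bids=[#5:5@98] asks=[#2:6@104]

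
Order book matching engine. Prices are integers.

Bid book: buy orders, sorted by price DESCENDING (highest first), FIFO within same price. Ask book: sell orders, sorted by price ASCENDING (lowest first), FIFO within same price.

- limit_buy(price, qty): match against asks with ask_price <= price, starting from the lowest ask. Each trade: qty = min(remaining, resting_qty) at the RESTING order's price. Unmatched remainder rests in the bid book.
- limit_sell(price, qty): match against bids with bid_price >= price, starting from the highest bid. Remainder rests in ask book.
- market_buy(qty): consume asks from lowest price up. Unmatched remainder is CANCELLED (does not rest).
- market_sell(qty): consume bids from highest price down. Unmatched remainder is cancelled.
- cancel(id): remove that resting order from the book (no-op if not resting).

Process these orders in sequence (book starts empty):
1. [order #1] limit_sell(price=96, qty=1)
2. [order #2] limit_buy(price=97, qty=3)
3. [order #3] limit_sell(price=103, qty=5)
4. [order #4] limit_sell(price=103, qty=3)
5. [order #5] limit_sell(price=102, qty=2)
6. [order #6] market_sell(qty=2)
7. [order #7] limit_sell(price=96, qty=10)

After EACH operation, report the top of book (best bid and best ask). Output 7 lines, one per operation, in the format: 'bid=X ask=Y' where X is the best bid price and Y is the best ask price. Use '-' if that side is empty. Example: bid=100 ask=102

Answer: bid=- ask=96
bid=97 ask=-
bid=97 ask=103
bid=97 ask=103
bid=97 ask=102
bid=- ask=102
bid=- ask=96

Derivation:
After op 1 [order #1] limit_sell(price=96, qty=1): fills=none; bids=[-] asks=[#1:1@96]
After op 2 [order #2] limit_buy(price=97, qty=3): fills=#2x#1:1@96; bids=[#2:2@97] asks=[-]
After op 3 [order #3] limit_sell(price=103, qty=5): fills=none; bids=[#2:2@97] asks=[#3:5@103]
After op 4 [order #4] limit_sell(price=103, qty=3): fills=none; bids=[#2:2@97] asks=[#3:5@103 #4:3@103]
After op 5 [order #5] limit_sell(price=102, qty=2): fills=none; bids=[#2:2@97] asks=[#5:2@102 #3:5@103 #4:3@103]
After op 6 [order #6] market_sell(qty=2): fills=#2x#6:2@97; bids=[-] asks=[#5:2@102 #3:5@103 #4:3@103]
After op 7 [order #7] limit_sell(price=96, qty=10): fills=none; bids=[-] asks=[#7:10@96 #5:2@102 #3:5@103 #4:3@103]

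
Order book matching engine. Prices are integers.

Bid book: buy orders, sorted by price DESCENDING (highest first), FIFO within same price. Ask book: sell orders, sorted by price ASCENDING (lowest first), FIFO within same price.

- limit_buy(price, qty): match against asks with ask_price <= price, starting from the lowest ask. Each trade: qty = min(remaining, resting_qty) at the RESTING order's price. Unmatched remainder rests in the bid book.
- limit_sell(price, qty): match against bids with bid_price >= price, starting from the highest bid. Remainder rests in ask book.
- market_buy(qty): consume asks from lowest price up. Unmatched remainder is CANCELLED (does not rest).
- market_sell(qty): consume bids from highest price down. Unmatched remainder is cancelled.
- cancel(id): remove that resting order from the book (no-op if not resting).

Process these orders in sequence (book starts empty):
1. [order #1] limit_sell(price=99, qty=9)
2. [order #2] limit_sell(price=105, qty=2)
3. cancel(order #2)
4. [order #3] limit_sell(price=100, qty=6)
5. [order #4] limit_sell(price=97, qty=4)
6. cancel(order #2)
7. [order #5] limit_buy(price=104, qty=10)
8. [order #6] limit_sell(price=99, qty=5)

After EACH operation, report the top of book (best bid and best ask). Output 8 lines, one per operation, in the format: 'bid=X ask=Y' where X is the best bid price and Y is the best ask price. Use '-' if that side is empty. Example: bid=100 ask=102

Answer: bid=- ask=99
bid=- ask=99
bid=- ask=99
bid=- ask=99
bid=- ask=97
bid=- ask=97
bid=- ask=99
bid=- ask=99

Derivation:
After op 1 [order #1] limit_sell(price=99, qty=9): fills=none; bids=[-] asks=[#1:9@99]
After op 2 [order #2] limit_sell(price=105, qty=2): fills=none; bids=[-] asks=[#1:9@99 #2:2@105]
After op 3 cancel(order #2): fills=none; bids=[-] asks=[#1:9@99]
After op 4 [order #3] limit_sell(price=100, qty=6): fills=none; bids=[-] asks=[#1:9@99 #3:6@100]
After op 5 [order #4] limit_sell(price=97, qty=4): fills=none; bids=[-] asks=[#4:4@97 #1:9@99 #3:6@100]
After op 6 cancel(order #2): fills=none; bids=[-] asks=[#4:4@97 #1:9@99 #3:6@100]
After op 7 [order #5] limit_buy(price=104, qty=10): fills=#5x#4:4@97 #5x#1:6@99; bids=[-] asks=[#1:3@99 #3:6@100]
After op 8 [order #6] limit_sell(price=99, qty=5): fills=none; bids=[-] asks=[#1:3@99 #6:5@99 #3:6@100]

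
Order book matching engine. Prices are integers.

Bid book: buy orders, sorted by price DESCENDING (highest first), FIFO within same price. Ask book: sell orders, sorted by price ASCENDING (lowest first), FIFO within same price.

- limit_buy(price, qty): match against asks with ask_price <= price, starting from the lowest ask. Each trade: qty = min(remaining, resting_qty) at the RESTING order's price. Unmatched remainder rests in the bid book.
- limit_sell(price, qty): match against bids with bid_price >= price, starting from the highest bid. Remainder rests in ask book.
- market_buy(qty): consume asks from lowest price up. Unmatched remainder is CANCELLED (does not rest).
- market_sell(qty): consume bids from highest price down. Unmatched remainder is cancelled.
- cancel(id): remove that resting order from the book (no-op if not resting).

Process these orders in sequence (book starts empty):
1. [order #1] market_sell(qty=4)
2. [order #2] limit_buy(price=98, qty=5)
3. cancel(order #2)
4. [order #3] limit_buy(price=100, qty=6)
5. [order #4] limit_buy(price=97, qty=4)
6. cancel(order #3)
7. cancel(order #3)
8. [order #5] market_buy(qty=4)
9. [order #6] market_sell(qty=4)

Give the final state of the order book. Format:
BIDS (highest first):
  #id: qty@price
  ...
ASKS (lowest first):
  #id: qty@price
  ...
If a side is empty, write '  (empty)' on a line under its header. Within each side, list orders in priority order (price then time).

After op 1 [order #1] market_sell(qty=4): fills=none; bids=[-] asks=[-]
After op 2 [order #2] limit_buy(price=98, qty=5): fills=none; bids=[#2:5@98] asks=[-]
After op 3 cancel(order #2): fills=none; bids=[-] asks=[-]
After op 4 [order #3] limit_buy(price=100, qty=6): fills=none; bids=[#3:6@100] asks=[-]
After op 5 [order #4] limit_buy(price=97, qty=4): fills=none; bids=[#3:6@100 #4:4@97] asks=[-]
After op 6 cancel(order #3): fills=none; bids=[#4:4@97] asks=[-]
After op 7 cancel(order #3): fills=none; bids=[#4:4@97] asks=[-]
After op 8 [order #5] market_buy(qty=4): fills=none; bids=[#4:4@97] asks=[-]
After op 9 [order #6] market_sell(qty=4): fills=#4x#6:4@97; bids=[-] asks=[-]

Answer: BIDS (highest first):
  (empty)
ASKS (lowest first):
  (empty)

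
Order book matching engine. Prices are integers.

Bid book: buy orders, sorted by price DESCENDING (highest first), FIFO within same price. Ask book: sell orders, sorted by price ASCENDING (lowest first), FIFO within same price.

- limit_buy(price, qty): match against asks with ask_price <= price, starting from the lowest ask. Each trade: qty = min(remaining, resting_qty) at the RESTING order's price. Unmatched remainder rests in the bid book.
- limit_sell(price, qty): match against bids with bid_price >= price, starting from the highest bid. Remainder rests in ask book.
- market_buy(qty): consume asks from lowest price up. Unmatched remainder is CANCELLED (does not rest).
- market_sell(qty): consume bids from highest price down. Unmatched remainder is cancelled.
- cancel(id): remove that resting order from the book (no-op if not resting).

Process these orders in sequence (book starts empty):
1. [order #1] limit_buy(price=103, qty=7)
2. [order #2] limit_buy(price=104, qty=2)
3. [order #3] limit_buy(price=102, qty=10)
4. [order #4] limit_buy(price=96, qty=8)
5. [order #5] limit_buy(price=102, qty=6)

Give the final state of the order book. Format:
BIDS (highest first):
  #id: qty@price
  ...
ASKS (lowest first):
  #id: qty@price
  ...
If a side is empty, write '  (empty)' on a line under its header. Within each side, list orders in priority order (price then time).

Answer: BIDS (highest first):
  #2: 2@104
  #1: 7@103
  #3: 10@102
  #5: 6@102
  #4: 8@96
ASKS (lowest first):
  (empty)

Derivation:
After op 1 [order #1] limit_buy(price=103, qty=7): fills=none; bids=[#1:7@103] asks=[-]
After op 2 [order #2] limit_buy(price=104, qty=2): fills=none; bids=[#2:2@104 #1:7@103] asks=[-]
After op 3 [order #3] limit_buy(price=102, qty=10): fills=none; bids=[#2:2@104 #1:7@103 #3:10@102] asks=[-]
After op 4 [order #4] limit_buy(price=96, qty=8): fills=none; bids=[#2:2@104 #1:7@103 #3:10@102 #4:8@96] asks=[-]
After op 5 [order #5] limit_buy(price=102, qty=6): fills=none; bids=[#2:2@104 #1:7@103 #3:10@102 #5:6@102 #4:8@96] asks=[-]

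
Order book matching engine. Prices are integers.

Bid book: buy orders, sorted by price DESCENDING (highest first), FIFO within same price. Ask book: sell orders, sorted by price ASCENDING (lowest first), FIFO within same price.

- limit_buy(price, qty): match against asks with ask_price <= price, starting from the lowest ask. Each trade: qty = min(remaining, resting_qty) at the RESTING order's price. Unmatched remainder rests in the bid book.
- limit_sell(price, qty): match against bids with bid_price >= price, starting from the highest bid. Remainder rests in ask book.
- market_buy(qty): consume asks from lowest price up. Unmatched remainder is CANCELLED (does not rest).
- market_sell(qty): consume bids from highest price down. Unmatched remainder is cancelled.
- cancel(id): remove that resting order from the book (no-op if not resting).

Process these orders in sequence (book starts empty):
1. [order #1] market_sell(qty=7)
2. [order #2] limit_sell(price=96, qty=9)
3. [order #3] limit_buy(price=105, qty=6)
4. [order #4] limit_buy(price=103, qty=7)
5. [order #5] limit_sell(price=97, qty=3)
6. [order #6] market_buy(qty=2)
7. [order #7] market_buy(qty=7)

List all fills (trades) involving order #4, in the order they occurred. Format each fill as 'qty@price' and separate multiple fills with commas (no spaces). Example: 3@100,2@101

Answer: 3@96,3@103

Derivation:
After op 1 [order #1] market_sell(qty=7): fills=none; bids=[-] asks=[-]
After op 2 [order #2] limit_sell(price=96, qty=9): fills=none; bids=[-] asks=[#2:9@96]
After op 3 [order #3] limit_buy(price=105, qty=6): fills=#3x#2:6@96; bids=[-] asks=[#2:3@96]
After op 4 [order #4] limit_buy(price=103, qty=7): fills=#4x#2:3@96; bids=[#4:4@103] asks=[-]
After op 5 [order #5] limit_sell(price=97, qty=3): fills=#4x#5:3@103; bids=[#4:1@103] asks=[-]
After op 6 [order #6] market_buy(qty=2): fills=none; bids=[#4:1@103] asks=[-]
After op 7 [order #7] market_buy(qty=7): fills=none; bids=[#4:1@103] asks=[-]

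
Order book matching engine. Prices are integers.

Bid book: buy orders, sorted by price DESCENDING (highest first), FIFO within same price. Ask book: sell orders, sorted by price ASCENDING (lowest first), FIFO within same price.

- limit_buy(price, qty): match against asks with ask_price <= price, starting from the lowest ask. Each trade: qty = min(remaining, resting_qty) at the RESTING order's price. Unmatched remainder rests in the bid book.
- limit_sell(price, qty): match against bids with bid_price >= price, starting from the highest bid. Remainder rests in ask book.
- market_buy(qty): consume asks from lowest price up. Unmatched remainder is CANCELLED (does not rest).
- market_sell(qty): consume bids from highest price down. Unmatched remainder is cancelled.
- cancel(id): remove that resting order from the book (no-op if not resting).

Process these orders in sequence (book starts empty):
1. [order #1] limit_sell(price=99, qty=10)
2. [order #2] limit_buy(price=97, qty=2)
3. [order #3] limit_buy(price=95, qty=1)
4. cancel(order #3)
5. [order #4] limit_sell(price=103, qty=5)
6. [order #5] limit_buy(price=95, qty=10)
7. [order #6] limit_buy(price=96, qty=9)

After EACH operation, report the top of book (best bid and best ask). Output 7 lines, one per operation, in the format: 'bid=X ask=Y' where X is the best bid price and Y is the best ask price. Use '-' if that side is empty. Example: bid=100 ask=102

After op 1 [order #1] limit_sell(price=99, qty=10): fills=none; bids=[-] asks=[#1:10@99]
After op 2 [order #2] limit_buy(price=97, qty=2): fills=none; bids=[#2:2@97] asks=[#1:10@99]
After op 3 [order #3] limit_buy(price=95, qty=1): fills=none; bids=[#2:2@97 #3:1@95] asks=[#1:10@99]
After op 4 cancel(order #3): fills=none; bids=[#2:2@97] asks=[#1:10@99]
After op 5 [order #4] limit_sell(price=103, qty=5): fills=none; bids=[#2:2@97] asks=[#1:10@99 #4:5@103]
After op 6 [order #5] limit_buy(price=95, qty=10): fills=none; bids=[#2:2@97 #5:10@95] asks=[#1:10@99 #4:5@103]
After op 7 [order #6] limit_buy(price=96, qty=9): fills=none; bids=[#2:2@97 #6:9@96 #5:10@95] asks=[#1:10@99 #4:5@103]

Answer: bid=- ask=99
bid=97 ask=99
bid=97 ask=99
bid=97 ask=99
bid=97 ask=99
bid=97 ask=99
bid=97 ask=99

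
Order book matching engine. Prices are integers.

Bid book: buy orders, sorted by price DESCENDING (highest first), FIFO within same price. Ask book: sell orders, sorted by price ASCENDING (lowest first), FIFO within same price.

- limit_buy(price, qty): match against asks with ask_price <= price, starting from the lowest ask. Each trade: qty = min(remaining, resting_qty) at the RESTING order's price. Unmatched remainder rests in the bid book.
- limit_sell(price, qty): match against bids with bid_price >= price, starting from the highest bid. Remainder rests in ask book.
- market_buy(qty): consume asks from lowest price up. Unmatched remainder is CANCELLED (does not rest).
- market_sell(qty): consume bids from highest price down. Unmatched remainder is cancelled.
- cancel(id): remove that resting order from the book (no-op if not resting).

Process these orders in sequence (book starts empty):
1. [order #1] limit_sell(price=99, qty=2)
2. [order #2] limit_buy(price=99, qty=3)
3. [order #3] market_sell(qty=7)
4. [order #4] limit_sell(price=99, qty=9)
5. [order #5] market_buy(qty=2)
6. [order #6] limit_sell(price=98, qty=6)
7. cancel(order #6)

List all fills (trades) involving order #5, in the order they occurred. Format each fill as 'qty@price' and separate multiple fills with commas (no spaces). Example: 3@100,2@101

Answer: 2@99

Derivation:
After op 1 [order #1] limit_sell(price=99, qty=2): fills=none; bids=[-] asks=[#1:2@99]
After op 2 [order #2] limit_buy(price=99, qty=3): fills=#2x#1:2@99; bids=[#2:1@99] asks=[-]
After op 3 [order #3] market_sell(qty=7): fills=#2x#3:1@99; bids=[-] asks=[-]
After op 4 [order #4] limit_sell(price=99, qty=9): fills=none; bids=[-] asks=[#4:9@99]
After op 5 [order #5] market_buy(qty=2): fills=#5x#4:2@99; bids=[-] asks=[#4:7@99]
After op 6 [order #6] limit_sell(price=98, qty=6): fills=none; bids=[-] asks=[#6:6@98 #4:7@99]
After op 7 cancel(order #6): fills=none; bids=[-] asks=[#4:7@99]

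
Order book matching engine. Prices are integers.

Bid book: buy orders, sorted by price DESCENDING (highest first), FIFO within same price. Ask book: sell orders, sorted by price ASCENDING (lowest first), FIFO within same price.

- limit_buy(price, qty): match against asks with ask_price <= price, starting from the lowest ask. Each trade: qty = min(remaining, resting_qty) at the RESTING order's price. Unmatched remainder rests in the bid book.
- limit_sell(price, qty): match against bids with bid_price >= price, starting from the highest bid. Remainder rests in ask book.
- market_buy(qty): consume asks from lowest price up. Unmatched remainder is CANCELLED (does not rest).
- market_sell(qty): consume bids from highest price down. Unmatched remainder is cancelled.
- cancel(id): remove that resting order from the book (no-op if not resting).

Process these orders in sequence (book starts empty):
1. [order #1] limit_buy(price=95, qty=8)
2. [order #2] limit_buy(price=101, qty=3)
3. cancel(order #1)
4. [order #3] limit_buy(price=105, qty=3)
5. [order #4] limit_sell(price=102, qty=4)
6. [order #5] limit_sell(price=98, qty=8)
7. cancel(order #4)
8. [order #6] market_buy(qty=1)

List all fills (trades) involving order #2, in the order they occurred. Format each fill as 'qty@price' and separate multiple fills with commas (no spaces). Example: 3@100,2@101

Answer: 3@101

Derivation:
After op 1 [order #1] limit_buy(price=95, qty=8): fills=none; bids=[#1:8@95] asks=[-]
After op 2 [order #2] limit_buy(price=101, qty=3): fills=none; bids=[#2:3@101 #1:8@95] asks=[-]
After op 3 cancel(order #1): fills=none; bids=[#2:3@101] asks=[-]
After op 4 [order #3] limit_buy(price=105, qty=3): fills=none; bids=[#3:3@105 #2:3@101] asks=[-]
After op 5 [order #4] limit_sell(price=102, qty=4): fills=#3x#4:3@105; bids=[#2:3@101] asks=[#4:1@102]
After op 6 [order #5] limit_sell(price=98, qty=8): fills=#2x#5:3@101; bids=[-] asks=[#5:5@98 #4:1@102]
After op 7 cancel(order #4): fills=none; bids=[-] asks=[#5:5@98]
After op 8 [order #6] market_buy(qty=1): fills=#6x#5:1@98; bids=[-] asks=[#5:4@98]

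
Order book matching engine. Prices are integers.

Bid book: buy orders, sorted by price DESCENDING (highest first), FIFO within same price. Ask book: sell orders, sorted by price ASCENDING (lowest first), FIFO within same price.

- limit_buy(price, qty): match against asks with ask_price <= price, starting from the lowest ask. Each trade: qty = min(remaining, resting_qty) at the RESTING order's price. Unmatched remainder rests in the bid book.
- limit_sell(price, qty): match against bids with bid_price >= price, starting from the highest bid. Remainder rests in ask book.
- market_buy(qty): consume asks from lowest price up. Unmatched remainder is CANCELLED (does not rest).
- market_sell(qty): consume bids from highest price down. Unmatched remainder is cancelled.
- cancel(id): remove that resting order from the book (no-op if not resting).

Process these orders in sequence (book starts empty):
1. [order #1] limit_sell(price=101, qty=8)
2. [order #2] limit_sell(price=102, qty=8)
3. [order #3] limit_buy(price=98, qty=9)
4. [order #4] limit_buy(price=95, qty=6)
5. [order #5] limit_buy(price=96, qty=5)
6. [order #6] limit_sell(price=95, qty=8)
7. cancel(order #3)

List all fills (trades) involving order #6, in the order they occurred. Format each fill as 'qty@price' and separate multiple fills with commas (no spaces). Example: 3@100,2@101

After op 1 [order #1] limit_sell(price=101, qty=8): fills=none; bids=[-] asks=[#1:8@101]
After op 2 [order #2] limit_sell(price=102, qty=8): fills=none; bids=[-] asks=[#1:8@101 #2:8@102]
After op 3 [order #3] limit_buy(price=98, qty=9): fills=none; bids=[#3:9@98] asks=[#1:8@101 #2:8@102]
After op 4 [order #4] limit_buy(price=95, qty=6): fills=none; bids=[#3:9@98 #4:6@95] asks=[#1:8@101 #2:8@102]
After op 5 [order #5] limit_buy(price=96, qty=5): fills=none; bids=[#3:9@98 #5:5@96 #4:6@95] asks=[#1:8@101 #2:8@102]
After op 6 [order #6] limit_sell(price=95, qty=8): fills=#3x#6:8@98; bids=[#3:1@98 #5:5@96 #4:6@95] asks=[#1:8@101 #2:8@102]
After op 7 cancel(order #3): fills=none; bids=[#5:5@96 #4:6@95] asks=[#1:8@101 #2:8@102]

Answer: 8@98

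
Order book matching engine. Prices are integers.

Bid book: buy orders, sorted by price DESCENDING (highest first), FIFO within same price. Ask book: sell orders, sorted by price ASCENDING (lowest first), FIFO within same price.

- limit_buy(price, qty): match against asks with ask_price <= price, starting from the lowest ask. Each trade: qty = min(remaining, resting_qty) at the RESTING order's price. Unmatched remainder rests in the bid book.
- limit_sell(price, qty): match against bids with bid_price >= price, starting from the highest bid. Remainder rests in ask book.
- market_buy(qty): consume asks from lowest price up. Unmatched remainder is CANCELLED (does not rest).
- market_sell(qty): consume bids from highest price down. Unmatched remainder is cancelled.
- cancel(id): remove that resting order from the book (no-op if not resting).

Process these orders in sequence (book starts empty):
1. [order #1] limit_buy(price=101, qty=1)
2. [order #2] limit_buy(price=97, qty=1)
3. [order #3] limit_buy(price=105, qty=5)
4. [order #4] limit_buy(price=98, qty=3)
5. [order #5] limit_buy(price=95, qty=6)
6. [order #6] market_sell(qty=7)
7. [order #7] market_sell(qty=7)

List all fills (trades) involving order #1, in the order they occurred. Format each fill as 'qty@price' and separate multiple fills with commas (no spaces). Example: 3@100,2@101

After op 1 [order #1] limit_buy(price=101, qty=1): fills=none; bids=[#1:1@101] asks=[-]
After op 2 [order #2] limit_buy(price=97, qty=1): fills=none; bids=[#1:1@101 #2:1@97] asks=[-]
After op 3 [order #3] limit_buy(price=105, qty=5): fills=none; bids=[#3:5@105 #1:1@101 #2:1@97] asks=[-]
After op 4 [order #4] limit_buy(price=98, qty=3): fills=none; bids=[#3:5@105 #1:1@101 #4:3@98 #2:1@97] asks=[-]
After op 5 [order #5] limit_buy(price=95, qty=6): fills=none; bids=[#3:5@105 #1:1@101 #4:3@98 #2:1@97 #5:6@95] asks=[-]
After op 6 [order #6] market_sell(qty=7): fills=#3x#6:5@105 #1x#6:1@101 #4x#6:1@98; bids=[#4:2@98 #2:1@97 #5:6@95] asks=[-]
After op 7 [order #7] market_sell(qty=7): fills=#4x#7:2@98 #2x#7:1@97 #5x#7:4@95; bids=[#5:2@95] asks=[-]

Answer: 1@101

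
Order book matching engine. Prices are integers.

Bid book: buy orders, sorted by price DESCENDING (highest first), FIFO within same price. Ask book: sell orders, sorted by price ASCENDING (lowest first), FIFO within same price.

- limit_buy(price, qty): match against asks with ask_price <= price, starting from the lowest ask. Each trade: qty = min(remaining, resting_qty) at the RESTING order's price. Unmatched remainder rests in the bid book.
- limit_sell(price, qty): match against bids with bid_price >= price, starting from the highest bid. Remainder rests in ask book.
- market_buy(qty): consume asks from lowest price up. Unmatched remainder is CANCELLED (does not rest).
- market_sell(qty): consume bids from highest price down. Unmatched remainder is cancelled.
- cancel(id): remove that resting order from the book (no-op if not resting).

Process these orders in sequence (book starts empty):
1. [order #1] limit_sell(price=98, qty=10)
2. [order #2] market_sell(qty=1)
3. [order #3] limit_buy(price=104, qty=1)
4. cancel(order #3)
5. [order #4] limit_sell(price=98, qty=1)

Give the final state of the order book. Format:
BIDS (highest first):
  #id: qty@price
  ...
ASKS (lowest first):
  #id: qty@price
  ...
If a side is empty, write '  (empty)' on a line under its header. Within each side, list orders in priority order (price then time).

After op 1 [order #1] limit_sell(price=98, qty=10): fills=none; bids=[-] asks=[#1:10@98]
After op 2 [order #2] market_sell(qty=1): fills=none; bids=[-] asks=[#1:10@98]
After op 3 [order #3] limit_buy(price=104, qty=1): fills=#3x#1:1@98; bids=[-] asks=[#1:9@98]
After op 4 cancel(order #3): fills=none; bids=[-] asks=[#1:9@98]
After op 5 [order #4] limit_sell(price=98, qty=1): fills=none; bids=[-] asks=[#1:9@98 #4:1@98]

Answer: BIDS (highest first):
  (empty)
ASKS (lowest first):
  #1: 9@98
  #4: 1@98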